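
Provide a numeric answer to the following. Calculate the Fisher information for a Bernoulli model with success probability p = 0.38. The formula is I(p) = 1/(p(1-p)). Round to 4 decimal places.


For Bernoulli(p), Fisher information is I(p) = 1/(p*(1-p)).
p = 0.38, 1-p = 0.62.
p*(1-p) = 0.2356.
I(p) = 1/0.2356 = 4.2445

4.2445


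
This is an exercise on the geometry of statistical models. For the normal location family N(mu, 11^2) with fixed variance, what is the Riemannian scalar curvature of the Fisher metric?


This family has a single free parameter, so its statistical manifold
is 1-dimensional. The Riemann curvature tensor of any 1-dimensional
Riemannian manifold vanishes identically, so R = 0.

0


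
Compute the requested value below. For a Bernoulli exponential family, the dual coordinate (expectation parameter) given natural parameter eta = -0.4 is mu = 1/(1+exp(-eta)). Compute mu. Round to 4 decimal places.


Dual coordinate (expectation parameter) for Bernoulli:
mu = 1/(1+exp(-eta)).
eta = -0.4.
exp(-eta) = exp(0.4) = 1.491825.
mu = 1/(1+1.491825) = 0.4013

0.4013


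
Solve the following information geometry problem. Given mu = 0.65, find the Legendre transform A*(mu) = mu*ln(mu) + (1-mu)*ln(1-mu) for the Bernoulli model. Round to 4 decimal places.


Legendre transform for Bernoulli:
A*(mu) = mu*log(mu) + (1-mu)*log(1-mu).
mu = 0.65, 1-mu = 0.35.
mu*log(mu) = 0.65*log(0.65) = -0.280009.
(1-mu)*log(1-mu) = 0.35*log(0.35) = -0.367438.
A* = -0.280009 + -0.367438 = -0.6474

-0.6474


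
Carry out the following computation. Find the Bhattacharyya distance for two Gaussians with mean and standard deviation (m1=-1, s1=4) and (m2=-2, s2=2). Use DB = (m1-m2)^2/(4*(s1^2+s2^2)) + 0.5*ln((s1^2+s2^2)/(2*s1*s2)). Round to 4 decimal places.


Bhattacharyya distance between two Gaussians:
DB = (m1-m2)^2/(4*(s1^2+s2^2)) + (1/2)*ln((s1^2+s2^2)/(2*s1*s2)).
(m1-m2)^2 = (1)^2 = 1.
s1^2+s2^2 = 16 + 4 = 20.
term1 = 1/80 = 0.0125.
term2 = 0.5*ln(20/16.0) = 0.111572.
DB = 0.0125 + 0.111572 = 0.1241

0.1241


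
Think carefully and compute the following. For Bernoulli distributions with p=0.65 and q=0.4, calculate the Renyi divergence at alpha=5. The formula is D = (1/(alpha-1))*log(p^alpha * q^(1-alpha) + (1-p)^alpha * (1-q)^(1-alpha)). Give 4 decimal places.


Renyi divergence of order alpha between Bernoulli distributions:
D = (1/(alpha-1))*log(p^alpha * q^(1-alpha) + (1-p)^alpha * (1-q)^(1-alpha)).
alpha = 5, p = 0.65, q = 0.4.
p^alpha * q^(1-alpha) = 0.65^5 * 0.4^-4 = 4.532385.
(1-p)^alpha * (1-q)^(1-alpha) = 0.35^5 * 0.6^-4 = 0.040526.
sum = 4.532385 + 0.040526 = 4.572911.
D = (1/4)*log(4.572911) = 0.3800

0.3800


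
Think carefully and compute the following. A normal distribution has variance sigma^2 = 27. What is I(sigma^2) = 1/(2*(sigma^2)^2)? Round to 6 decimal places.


Fisher information for variance: I(sigma^2) = 1/(2*sigma^4).
sigma^2 = 27, so sigma^4 = 729.
I = 1/(2*729) = 1/1458 = 0.000686

0.000686


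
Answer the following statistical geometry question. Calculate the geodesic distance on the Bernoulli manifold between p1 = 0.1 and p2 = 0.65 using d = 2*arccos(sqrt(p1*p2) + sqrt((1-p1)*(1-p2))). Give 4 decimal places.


Geodesic distance on Bernoulli manifold:
d(p1,p2) = 2*arccos(sqrt(p1*p2) + sqrt((1-p1)*(1-p2))).
sqrt(p1*p2) = sqrt(0.1*0.65) = 0.254951.
sqrt((1-p1)*(1-p2)) = sqrt(0.9*0.35) = 0.561249.
arg = 0.254951 + 0.561249 = 0.8162.
d = 2*arccos(0.8162) = 1.2320

1.2320


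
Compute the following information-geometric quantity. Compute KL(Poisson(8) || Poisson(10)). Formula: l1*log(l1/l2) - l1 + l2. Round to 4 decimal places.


KL divergence for Poisson:
KL = l1*log(l1/l2) - l1 + l2.
l1 = 8, l2 = 10.
log(8/10) = -0.223144.
l1*log(l1/l2) = 8 * -0.223144 = -1.785148.
KL = -1.785148 - 8 + 10 = 0.2149

0.2149


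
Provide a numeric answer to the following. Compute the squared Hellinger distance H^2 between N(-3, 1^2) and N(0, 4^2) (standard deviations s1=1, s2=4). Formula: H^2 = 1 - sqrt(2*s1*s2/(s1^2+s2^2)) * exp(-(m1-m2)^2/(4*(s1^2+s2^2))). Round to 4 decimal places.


Squared Hellinger distance for Gaussians:
H^2 = 1 - sqrt(2*s1*s2/(s1^2+s2^2)) * exp(-(m1-m2)^2/(4*(s1^2+s2^2))).
s1^2 = 1, s2^2 = 16, s1^2+s2^2 = 17.
sqrt(2*1*4/(17)) = 0.685994.
(m1-m2)^2 = (-3)^2 = 9.
exp(-9/(4*17)) = exp(-0.132353) = 0.876032.
H^2 = 1 - 0.685994*0.876032 = 0.3990

0.3990


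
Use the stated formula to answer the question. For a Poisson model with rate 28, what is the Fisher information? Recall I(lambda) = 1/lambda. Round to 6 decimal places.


Fisher information for Poisson: I(lambda) = 1/lambda.
lambda = 28.
I(lambda) = 1/28 = 0.035714

0.035714


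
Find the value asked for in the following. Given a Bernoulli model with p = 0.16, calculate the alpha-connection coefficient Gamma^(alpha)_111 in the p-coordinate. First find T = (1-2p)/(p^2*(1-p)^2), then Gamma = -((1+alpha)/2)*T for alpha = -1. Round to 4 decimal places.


Skewness (Amari-Chentsov) tensor: T = (1-2p)/(p^2*(1-p)^2).
p = 0.16, 1-2p = 0.68, p^2 = 0.0256, (1-p)^2 = 0.7056.
T = 0.68/(0.0256 * 0.7056) = 37.645266.
In the p-coordinate, Gamma^(alpha) = Gamma^(0) - (alpha/2)*T with Gamma^(0) = (1/2)*g'(p) = -T/2,
so Gamma^(alpha) = -((1+alpha)/2)*T.
alpha = -1, -(1+alpha)/2 = 0.0.
Gamma = 0.0 * 37.645266 = 0.0000

0.0000


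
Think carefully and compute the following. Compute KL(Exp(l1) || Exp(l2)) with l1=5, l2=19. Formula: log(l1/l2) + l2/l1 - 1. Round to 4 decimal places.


KL divergence for exponential family:
KL = log(l1/l2) + l2/l1 - 1.
log(5/19) = -1.335001.
19/5 = 3.8.
KL = -1.335001 + 3.8 - 1 = 1.4650

1.4650


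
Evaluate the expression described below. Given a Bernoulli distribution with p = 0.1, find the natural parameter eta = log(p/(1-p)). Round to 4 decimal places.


Natural parameter for Bernoulli: eta = log(p/(1-p)).
p = 0.1, 1-p = 0.9.
p/(1-p) = 0.111111.
eta = log(0.111111) = -2.1972

-2.1972


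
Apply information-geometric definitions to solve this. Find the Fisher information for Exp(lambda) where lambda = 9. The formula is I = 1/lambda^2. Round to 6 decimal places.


Fisher information for exponential: I(lambda) = 1/lambda^2.
lambda = 9, lambda^2 = 81.
I = 1/81 = 0.012346

0.012346


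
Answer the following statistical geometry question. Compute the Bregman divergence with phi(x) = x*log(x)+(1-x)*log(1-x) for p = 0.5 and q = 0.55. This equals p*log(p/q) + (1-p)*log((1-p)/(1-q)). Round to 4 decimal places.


Bregman divergence with negative entropy generator:
D = p*log(p/q) + (1-p)*log((1-p)/(1-q)).
p = 0.5, q = 0.55.
p*log(p/q) = 0.5*log(0.5/0.55) = -0.047655.
(1-p)*log((1-p)/(1-q)) = 0.5*log(0.5/0.45) = 0.05268.
D = -0.047655 + 0.05268 = 0.0050

0.0050


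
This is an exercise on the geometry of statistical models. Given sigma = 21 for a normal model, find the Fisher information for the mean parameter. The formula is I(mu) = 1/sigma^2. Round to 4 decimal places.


The Fisher information for the mean of a normal distribution is I(mu) = 1/sigma^2.
sigma = 21, so sigma^2 = 441.
I(mu) = 1/441 = 0.0023

0.0023


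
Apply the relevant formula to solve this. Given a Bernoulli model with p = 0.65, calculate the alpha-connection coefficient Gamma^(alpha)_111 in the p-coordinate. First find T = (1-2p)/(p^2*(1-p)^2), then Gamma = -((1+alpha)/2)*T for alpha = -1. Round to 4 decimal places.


Skewness (Amari-Chentsov) tensor: T = (1-2p)/(p^2*(1-p)^2).
p = 0.65, 1-2p = -0.3, p^2 = 0.4225, (1-p)^2 = 0.1225.
T = -0.3/(0.4225 * 0.1225) = -5.796401.
In the p-coordinate, Gamma^(alpha) = Gamma^(0) - (alpha/2)*T with Gamma^(0) = (1/2)*g'(p) = -T/2,
so Gamma^(alpha) = -((1+alpha)/2)*T.
alpha = -1, -(1+alpha)/2 = 0.0.
Gamma = 0.0 * -5.796401 = 0.0000

0.0000


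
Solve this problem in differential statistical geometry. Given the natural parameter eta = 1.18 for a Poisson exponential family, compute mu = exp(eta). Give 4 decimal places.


Expectation parameter for Poisson exponential family:
mu = exp(eta).
eta = 1.18.
mu = exp(1.18) = 3.2544

3.2544


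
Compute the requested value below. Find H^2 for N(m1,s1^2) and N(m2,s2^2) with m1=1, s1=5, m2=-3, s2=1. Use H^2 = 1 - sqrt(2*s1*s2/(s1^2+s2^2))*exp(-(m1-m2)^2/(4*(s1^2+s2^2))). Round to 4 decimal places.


Squared Hellinger distance for Gaussians:
H^2 = 1 - sqrt(2*s1*s2/(s1^2+s2^2)) * exp(-(m1-m2)^2/(4*(s1^2+s2^2))).
s1^2 = 25, s2^2 = 1, s1^2+s2^2 = 26.
sqrt(2*5*1/(26)) = 0.620174.
(m1-m2)^2 = (4)^2 = 16.
exp(-16/(4*26)) = exp(-0.153846) = 0.857404.
H^2 = 1 - 0.620174*0.857404 = 0.4683

0.4683


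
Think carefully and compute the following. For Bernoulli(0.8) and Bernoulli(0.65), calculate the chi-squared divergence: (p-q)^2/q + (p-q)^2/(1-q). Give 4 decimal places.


Chi-squared divergence between Bernoulli distributions:
chi^2 = (p-q)^2/q + (p-q)^2/(1-q).
p = 0.8, q = 0.65, p-q = 0.15.
(p-q)^2 = 0.0225.
term1 = 0.0225/0.65 = 0.034615.
term2 = 0.0225/0.35 = 0.064286.
chi^2 = 0.034615 + 0.064286 = 0.0989

0.0989


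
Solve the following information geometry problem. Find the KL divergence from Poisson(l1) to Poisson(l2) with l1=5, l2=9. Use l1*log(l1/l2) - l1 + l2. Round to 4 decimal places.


KL divergence for Poisson:
KL = l1*log(l1/l2) - l1 + l2.
l1 = 5, l2 = 9.
log(5/9) = -0.587787.
l1*log(l1/l2) = 5 * -0.587787 = -2.938933.
KL = -2.938933 - 5 + 9 = 1.0611

1.0611


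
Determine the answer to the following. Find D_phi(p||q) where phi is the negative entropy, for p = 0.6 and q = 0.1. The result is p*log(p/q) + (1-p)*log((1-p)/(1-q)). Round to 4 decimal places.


Bregman divergence with negative entropy generator:
D = p*log(p/q) + (1-p)*log((1-p)/(1-q)).
p = 0.6, q = 0.1.
p*log(p/q) = 0.6*log(0.6/0.1) = 1.075056.
(1-p)*log((1-p)/(1-q)) = 0.4*log(0.4/0.9) = -0.324372.
D = 1.075056 + -0.324372 = 0.7507

0.7507


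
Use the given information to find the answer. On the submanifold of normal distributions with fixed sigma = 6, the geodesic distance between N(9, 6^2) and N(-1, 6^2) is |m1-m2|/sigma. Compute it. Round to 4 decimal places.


On the fixed-variance normal subfamily, geodesic distance = |m1-m2|/sigma.
|9 - -1| = 10.
sigma = 6.
d = 10/6 = 1.6667

1.6667


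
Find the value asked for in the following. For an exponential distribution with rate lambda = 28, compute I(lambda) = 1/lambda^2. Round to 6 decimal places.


Fisher information for exponential: I(lambda) = 1/lambda^2.
lambda = 28, lambda^2 = 784.
I = 1/784 = 0.001276

0.001276


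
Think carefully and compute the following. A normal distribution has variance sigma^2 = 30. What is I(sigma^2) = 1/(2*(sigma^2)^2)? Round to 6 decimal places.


Fisher information for variance: I(sigma^2) = 1/(2*sigma^4).
sigma^2 = 30, so sigma^4 = 900.
I = 1/(2*900) = 1/1800 = 0.000556

0.000556


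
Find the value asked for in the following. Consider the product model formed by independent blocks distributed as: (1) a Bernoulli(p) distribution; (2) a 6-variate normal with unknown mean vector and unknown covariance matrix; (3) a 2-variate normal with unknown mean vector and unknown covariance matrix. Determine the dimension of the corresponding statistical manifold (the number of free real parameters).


The dimension of a statistical manifold equals the number of free
(independent) real parameters of the model. For a product of independent
blocks the parameter counts add.
- Bernoulli (p): 1.
- 6-variate normal: 6 (mean) + 6*7/2 = 21 (symmetric covariance) = 27.
- 2-variate normal: 2 (mean) + 2*3/2 = 3 (symmetric covariance) = 5.
Total = 1 + 27 + 5 = 33.
Dimension = 33

33


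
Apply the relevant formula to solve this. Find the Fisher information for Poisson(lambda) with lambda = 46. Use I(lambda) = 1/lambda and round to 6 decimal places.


Fisher information for Poisson: I(lambda) = 1/lambda.
lambda = 46.
I(lambda) = 1/46 = 0.021739

0.021739


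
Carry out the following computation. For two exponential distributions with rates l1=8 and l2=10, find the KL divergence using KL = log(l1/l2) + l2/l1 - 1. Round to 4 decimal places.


KL divergence for exponential family:
KL = log(l1/l2) + l2/l1 - 1.
log(8/10) = -0.223144.
10/8 = 1.25.
KL = -0.223144 + 1.25 - 1 = 0.0269

0.0269


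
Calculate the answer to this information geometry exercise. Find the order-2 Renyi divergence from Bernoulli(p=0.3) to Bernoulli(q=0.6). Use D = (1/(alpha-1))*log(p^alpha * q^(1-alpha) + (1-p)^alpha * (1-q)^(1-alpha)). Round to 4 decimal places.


Renyi divergence of order alpha between Bernoulli distributions:
D = (1/(alpha-1))*log(p^alpha * q^(1-alpha) + (1-p)^alpha * (1-q)^(1-alpha)).
alpha = 2, p = 0.3, q = 0.6.
p^alpha * q^(1-alpha) = 0.3^2 * 0.6^-1 = 0.15.
(1-p)^alpha * (1-q)^(1-alpha) = 0.7^2 * 0.4^-1 = 1.225.
sum = 0.15 + 1.225 = 1.375.
D = (1/1)*log(1.375) = 0.3185

0.3185


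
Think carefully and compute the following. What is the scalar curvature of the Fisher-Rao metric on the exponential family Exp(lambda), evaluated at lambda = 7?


This family has a single free parameter, so its statistical manifold
is 1-dimensional. The Riemann curvature tensor of any 1-dimensional
Riemannian manifold vanishes identically, so R = 0.

0


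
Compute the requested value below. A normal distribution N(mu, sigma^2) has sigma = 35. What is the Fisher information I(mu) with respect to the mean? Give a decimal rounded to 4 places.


The Fisher information for the mean of a normal distribution is I(mu) = 1/sigma^2.
sigma = 35, so sigma^2 = 1225.
I(mu) = 1/1225 = 0.0008

0.0008


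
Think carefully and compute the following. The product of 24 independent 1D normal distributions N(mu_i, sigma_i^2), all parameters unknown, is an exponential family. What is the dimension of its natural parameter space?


Exponential family dimension calculation:
Each univariate normal has two natural parameters (mu/sigma^2 and -1/(2 sigma^2)).
With 24 independent components, dim = 2 * 24 = 48.

48


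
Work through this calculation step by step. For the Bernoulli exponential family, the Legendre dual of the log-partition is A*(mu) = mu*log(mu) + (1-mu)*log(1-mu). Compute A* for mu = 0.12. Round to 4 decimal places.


Legendre transform for Bernoulli:
A*(mu) = mu*log(mu) + (1-mu)*log(1-mu).
mu = 0.12, 1-mu = 0.88.
mu*log(mu) = 0.12*log(0.12) = -0.254432.
(1-mu)*log(1-mu) = 0.88*log(0.88) = -0.112493.
A* = -0.254432 + -0.112493 = -0.3669

-0.3669


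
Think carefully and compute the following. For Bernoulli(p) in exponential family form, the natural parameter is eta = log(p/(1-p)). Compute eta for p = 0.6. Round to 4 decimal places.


Natural parameter for Bernoulli: eta = log(p/(1-p)).
p = 0.6, 1-p = 0.4.
p/(1-p) = 1.5.
eta = log(1.5) = 0.4055

0.4055


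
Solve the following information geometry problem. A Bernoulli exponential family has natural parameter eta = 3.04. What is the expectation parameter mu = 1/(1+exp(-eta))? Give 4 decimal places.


Dual coordinate (expectation parameter) for Bernoulli:
mu = 1/(1+exp(-eta)).
eta = 3.04.
exp(-eta) = exp(-3.04) = 0.047835.
mu = 1/(1+0.047835) = 0.9543

0.9543


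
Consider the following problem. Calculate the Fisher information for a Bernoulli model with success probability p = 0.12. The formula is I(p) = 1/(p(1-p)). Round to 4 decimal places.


For Bernoulli(p), Fisher information is I(p) = 1/(p*(1-p)).
p = 0.12, 1-p = 0.88.
p*(1-p) = 0.1056.
I(p) = 1/0.1056 = 9.4697

9.4697


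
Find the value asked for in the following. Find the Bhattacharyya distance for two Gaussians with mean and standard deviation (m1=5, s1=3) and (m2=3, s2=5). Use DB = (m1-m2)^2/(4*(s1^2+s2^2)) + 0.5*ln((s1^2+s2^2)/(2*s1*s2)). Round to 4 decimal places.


Bhattacharyya distance between two Gaussians:
DB = (m1-m2)^2/(4*(s1^2+s2^2)) + (1/2)*ln((s1^2+s2^2)/(2*s1*s2)).
(m1-m2)^2 = (2)^2 = 4.
s1^2+s2^2 = 9 + 25 = 34.
term1 = 4/136 = 0.029412.
term2 = 0.5*ln(34/30.0) = 0.062582.
DB = 0.029412 + 0.062582 = 0.0920

0.0920


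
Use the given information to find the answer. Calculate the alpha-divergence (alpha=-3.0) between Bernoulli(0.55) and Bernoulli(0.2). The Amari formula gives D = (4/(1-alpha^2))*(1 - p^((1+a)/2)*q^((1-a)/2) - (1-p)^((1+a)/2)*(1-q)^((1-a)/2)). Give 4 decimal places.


Amari alpha-divergence:
D = (4/(1-alpha^2))*(1 - p^((1+a)/2)*q^((1-a)/2) - (1-p)^((1+a)/2)*(1-q)^((1-a)/2)).
alpha = -3.0, p = 0.55, q = 0.2.
e1 = (1+alpha)/2 = -1.0, e2 = (1-alpha)/2 = 2.0.
t1 = p^e1 * q^e2 = 0.55^-1.0 * 0.2^2.0 = 0.072727.
t2 = (1-p)^e1 * (1-q)^e2 = 0.45^-1.0 * 0.8^2.0 = 1.422222.
4/(1-alpha^2) = -0.5.
D = -0.5*(1 - 0.072727 - 1.422222) = 0.2475

0.2475


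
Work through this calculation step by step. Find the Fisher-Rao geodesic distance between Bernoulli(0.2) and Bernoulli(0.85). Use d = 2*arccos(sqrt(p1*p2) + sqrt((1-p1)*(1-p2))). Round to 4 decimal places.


Geodesic distance on Bernoulli manifold:
d(p1,p2) = 2*arccos(sqrt(p1*p2) + sqrt((1-p1)*(1-p2))).
sqrt(p1*p2) = sqrt(0.2*0.85) = 0.412311.
sqrt((1-p1)*(1-p2)) = sqrt(0.8*0.15) = 0.34641.
arg = 0.412311 + 0.34641 = 0.758721.
d = 2*arccos(0.758721) = 1.4189

1.4189


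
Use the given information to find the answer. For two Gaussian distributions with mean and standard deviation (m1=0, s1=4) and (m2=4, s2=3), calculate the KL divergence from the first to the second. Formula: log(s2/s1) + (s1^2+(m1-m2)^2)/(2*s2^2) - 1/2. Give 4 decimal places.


KL divergence between normal distributions:
KL = log(s2/s1) + (s1^2 + (m1-m2)^2)/(2*s2^2) - 1/2.
log(3/4) = -0.287682.
(4^2 + (0-4)^2)/(2*3^2) = (16 + 16)/18 = 1.777778.
KL = -0.287682 + 1.777778 - 0.5 = 0.9901

0.9901


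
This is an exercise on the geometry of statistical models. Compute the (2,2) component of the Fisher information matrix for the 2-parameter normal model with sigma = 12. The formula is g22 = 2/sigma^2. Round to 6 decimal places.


For the 2-parameter normal family, the Fisher metric has:
  g11 = 1/sigma^2, g22 = 2/sigma^2.
sigma = 12, sigma^2 = 144.
g22 = 0.013889

0.013889


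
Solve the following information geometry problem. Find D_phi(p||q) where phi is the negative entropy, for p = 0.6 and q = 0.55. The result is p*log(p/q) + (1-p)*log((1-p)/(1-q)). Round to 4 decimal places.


Bregman divergence with negative entropy generator:
D = p*log(p/q) + (1-p)*log((1-p)/(1-q)).
p = 0.6, q = 0.55.
p*log(p/q) = 0.6*log(0.6/0.55) = 0.052207.
(1-p)*log((1-p)/(1-q)) = 0.4*log(0.4/0.45) = -0.047113.
D = 0.052207 + -0.047113 = 0.0051

0.0051


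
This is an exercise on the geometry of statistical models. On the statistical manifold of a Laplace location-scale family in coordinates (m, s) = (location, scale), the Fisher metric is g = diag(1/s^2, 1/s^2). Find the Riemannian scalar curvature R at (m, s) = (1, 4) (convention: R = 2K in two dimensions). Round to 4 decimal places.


The metric has the form g = (A dm^2 + B ds^2)/s^2 with A = 1, B = 1.
Substitute u = sqrt(A/B)*m: g = B*(du^2 + ds^2)/s^2, i.e. B times the
Poincare upper half-plane metric, which has constant Gaussian curvature -1.
Scaling a 2D metric by a constant c divides the Gaussian curvature by c,
so K = -1/B = -1/(1) = -1.0000 everywhere (the point (m, s) = (1, 4) is irrelevant:
the curvature is constant).
Scalar curvature in dimension 2: R = 2K = -2/(1) = -2.0000.

-2.0000


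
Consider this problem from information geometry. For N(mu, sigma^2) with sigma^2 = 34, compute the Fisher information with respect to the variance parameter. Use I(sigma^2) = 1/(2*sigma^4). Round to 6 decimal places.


Fisher information for variance: I(sigma^2) = 1/(2*sigma^4).
sigma^2 = 34, so sigma^4 = 1156.
I = 1/(2*1156) = 1/2312 = 0.000433

0.000433


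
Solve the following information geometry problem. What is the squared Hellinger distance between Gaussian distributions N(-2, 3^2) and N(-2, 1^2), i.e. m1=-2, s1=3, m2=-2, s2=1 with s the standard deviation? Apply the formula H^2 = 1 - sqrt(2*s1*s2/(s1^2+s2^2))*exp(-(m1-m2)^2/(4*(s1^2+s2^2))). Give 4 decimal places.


Squared Hellinger distance for Gaussians:
H^2 = 1 - sqrt(2*s1*s2/(s1^2+s2^2)) * exp(-(m1-m2)^2/(4*(s1^2+s2^2))).
s1^2 = 9, s2^2 = 1, s1^2+s2^2 = 10.
sqrt(2*3*1/(10)) = 0.774597.
(m1-m2)^2 = (0)^2 = 0.
exp(-0/(4*10)) = exp(0.0) = 1.0.
H^2 = 1 - 0.774597*1.0 = 0.2254

0.2254


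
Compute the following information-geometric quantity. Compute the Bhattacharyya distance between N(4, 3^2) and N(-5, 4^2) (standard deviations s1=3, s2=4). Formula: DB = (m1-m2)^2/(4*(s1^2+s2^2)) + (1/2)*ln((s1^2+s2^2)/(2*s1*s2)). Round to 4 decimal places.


Bhattacharyya distance between two Gaussians:
DB = (m1-m2)^2/(4*(s1^2+s2^2)) + (1/2)*ln((s1^2+s2^2)/(2*s1*s2)).
(m1-m2)^2 = (9)^2 = 81.
s1^2+s2^2 = 9 + 16 = 25.
term1 = 81/100 = 0.81.
term2 = 0.5*ln(25/24.0) = 0.020411.
DB = 0.81 + 0.020411 = 0.8304

0.8304


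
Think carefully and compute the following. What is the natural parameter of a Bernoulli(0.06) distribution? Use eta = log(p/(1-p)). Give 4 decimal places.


Natural parameter for Bernoulli: eta = log(p/(1-p)).
p = 0.06, 1-p = 0.94.
p/(1-p) = 0.06383.
eta = log(0.06383) = -2.7515

-2.7515


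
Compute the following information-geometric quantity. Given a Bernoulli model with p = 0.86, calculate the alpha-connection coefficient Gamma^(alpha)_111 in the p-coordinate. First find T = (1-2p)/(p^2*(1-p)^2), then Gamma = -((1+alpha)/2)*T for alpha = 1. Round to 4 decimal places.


Skewness (Amari-Chentsov) tensor: T = (1-2p)/(p^2*(1-p)^2).
p = 0.86, 1-2p = -0.72, p^2 = 0.7396, (1-p)^2 = 0.0196.
T = -0.72/(0.7396 * 0.0196) = -49.668326.
In the p-coordinate, Gamma^(alpha) = Gamma^(0) - (alpha/2)*T with Gamma^(0) = (1/2)*g'(p) = -T/2,
so Gamma^(alpha) = -((1+alpha)/2)*T.
alpha = 1, -(1+alpha)/2 = -1.0.
Gamma = -1.0 * -49.668326 = 49.6683

49.6683


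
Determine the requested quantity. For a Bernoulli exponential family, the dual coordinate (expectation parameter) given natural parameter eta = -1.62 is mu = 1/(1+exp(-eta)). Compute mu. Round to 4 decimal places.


Dual coordinate (expectation parameter) for Bernoulli:
mu = 1/(1+exp(-eta)).
eta = -1.62.
exp(-eta) = exp(1.62) = 5.05309.
mu = 1/(1+5.05309) = 0.1652

0.1652


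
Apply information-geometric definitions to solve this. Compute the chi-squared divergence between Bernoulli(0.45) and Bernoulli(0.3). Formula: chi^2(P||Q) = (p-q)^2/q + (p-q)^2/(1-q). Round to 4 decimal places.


Chi-squared divergence between Bernoulli distributions:
chi^2 = (p-q)^2/q + (p-q)^2/(1-q).
p = 0.45, q = 0.3, p-q = 0.15.
(p-q)^2 = 0.0225.
term1 = 0.0225/0.3 = 0.075.
term2 = 0.0225/0.7 = 0.032143.
chi^2 = 0.075 + 0.032143 = 0.1071

0.1071


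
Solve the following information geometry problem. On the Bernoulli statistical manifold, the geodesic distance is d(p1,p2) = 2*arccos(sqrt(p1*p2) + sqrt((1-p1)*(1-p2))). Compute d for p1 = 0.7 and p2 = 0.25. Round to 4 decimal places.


Geodesic distance on Bernoulli manifold:
d(p1,p2) = 2*arccos(sqrt(p1*p2) + sqrt((1-p1)*(1-p2))).
sqrt(p1*p2) = sqrt(0.7*0.25) = 0.41833.
sqrt((1-p1)*(1-p2)) = sqrt(0.3*0.75) = 0.474342.
arg = 0.41833 + 0.474342 = 0.892672.
d = 2*arccos(0.892672) = 0.9351

0.9351


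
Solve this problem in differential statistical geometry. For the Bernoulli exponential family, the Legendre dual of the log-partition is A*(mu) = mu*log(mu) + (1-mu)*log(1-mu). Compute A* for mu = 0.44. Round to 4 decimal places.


Legendre transform for Bernoulli:
A*(mu) = mu*log(mu) + (1-mu)*log(1-mu).
mu = 0.44, 1-mu = 0.56.
mu*log(mu) = 0.44*log(0.44) = -0.361231.
(1-mu)*log(1-mu) = 0.56*log(0.56) = -0.324698.
A* = -0.361231 + -0.324698 = -0.6859

-0.6859


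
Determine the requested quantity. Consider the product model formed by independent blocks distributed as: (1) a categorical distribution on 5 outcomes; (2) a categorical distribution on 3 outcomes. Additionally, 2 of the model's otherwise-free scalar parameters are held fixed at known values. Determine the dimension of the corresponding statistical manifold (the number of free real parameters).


The dimension of a statistical manifold equals the number of free
(independent) real parameters of the model. For a product of independent
blocks the parameter counts add.
- categorical on 5 outcomes (probabilities sum to 1): 5-1 = 4.
- categorical on 3 outcomes (probabilities sum to 1): 3-1 = 2.
Total = 4 + 2 = 6.
2 parameter(s) fixed at known values: 6 - 2 = 4.
Dimension = 4

4


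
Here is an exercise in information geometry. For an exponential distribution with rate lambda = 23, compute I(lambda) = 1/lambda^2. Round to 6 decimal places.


Fisher information for exponential: I(lambda) = 1/lambda^2.
lambda = 23, lambda^2 = 529.
I = 1/529 = 0.001890

0.001890


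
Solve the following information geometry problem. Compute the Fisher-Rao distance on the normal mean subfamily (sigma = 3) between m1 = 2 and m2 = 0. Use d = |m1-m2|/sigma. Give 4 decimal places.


On the fixed-variance normal subfamily, geodesic distance = |m1-m2|/sigma.
|2 - 0| = 2.
sigma = 3.
d = 2/3 = 0.6667

0.6667


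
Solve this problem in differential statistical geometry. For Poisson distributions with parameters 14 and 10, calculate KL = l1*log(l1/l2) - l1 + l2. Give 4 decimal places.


KL divergence for Poisson:
KL = l1*log(l1/l2) - l1 + l2.
l1 = 14, l2 = 10.
log(14/10) = 0.336472.
l1*log(l1/l2) = 14 * 0.336472 = 4.710611.
KL = 4.710611 - 14 + 10 = 0.7106

0.7106


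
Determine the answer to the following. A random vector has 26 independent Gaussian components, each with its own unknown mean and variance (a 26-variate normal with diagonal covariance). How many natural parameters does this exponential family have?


Exponential family dimension calculation:
Each univariate normal has two natural parameters (mu/sigma^2 and -1/(2 sigma^2)).
With 26 independent components, dim = 2 * 26 = 52.

52


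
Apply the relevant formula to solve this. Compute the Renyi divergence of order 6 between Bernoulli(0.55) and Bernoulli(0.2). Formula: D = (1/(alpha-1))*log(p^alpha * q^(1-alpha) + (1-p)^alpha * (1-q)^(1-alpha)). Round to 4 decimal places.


Renyi divergence of order alpha between Bernoulli distributions:
D = (1/(alpha-1))*log(p^alpha * q^(1-alpha) + (1-p)^alpha * (1-q)^(1-alpha)).
alpha = 6, p = 0.55, q = 0.2.
p^alpha * q^(1-alpha) = 0.55^6 * 0.2^-5 = 86.502002.
(1-p)^alpha * (1-q)^(1-alpha) = 0.45^6 * 0.8^-5 = 0.025341.
sum = 86.502002 + 0.025341 = 86.527343.
D = (1/5)*log(86.527343) = 0.8921

0.8921


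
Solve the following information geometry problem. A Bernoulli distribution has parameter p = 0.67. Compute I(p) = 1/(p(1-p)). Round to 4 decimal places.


For Bernoulli(p), Fisher information is I(p) = 1/(p*(1-p)).
p = 0.67, 1-p = 0.33.
p*(1-p) = 0.2211.
I(p) = 1/0.2211 = 4.5228

4.5228


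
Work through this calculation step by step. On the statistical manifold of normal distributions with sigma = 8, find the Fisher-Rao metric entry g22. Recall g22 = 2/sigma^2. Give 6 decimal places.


For the 2-parameter normal family, the Fisher metric has:
  g11 = 1/sigma^2, g22 = 2/sigma^2.
sigma = 8, sigma^2 = 64.
g22 = 0.031250

0.031250


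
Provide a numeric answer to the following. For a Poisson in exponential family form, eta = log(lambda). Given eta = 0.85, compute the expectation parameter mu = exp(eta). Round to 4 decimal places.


Expectation parameter for Poisson exponential family:
mu = exp(eta).
eta = 0.85.
mu = exp(0.85) = 2.3396

2.3396


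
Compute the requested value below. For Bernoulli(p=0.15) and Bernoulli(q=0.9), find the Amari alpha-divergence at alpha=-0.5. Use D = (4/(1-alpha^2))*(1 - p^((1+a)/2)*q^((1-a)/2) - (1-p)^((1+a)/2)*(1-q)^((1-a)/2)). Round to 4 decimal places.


Amari alpha-divergence:
D = (4/(1-alpha^2))*(1 - p^((1+a)/2)*q^((1-a)/2) - (1-p)^((1+a)/2)*(1-q)^((1-a)/2)).
alpha = -0.5, p = 0.15, q = 0.9.
e1 = (1+alpha)/2 = 0.25, e2 = (1-alpha)/2 = 0.75.
t1 = p^e1 * q^e2 = 0.15^0.25 * 0.9^0.75 = 0.575049.
t2 = (1-p)^e1 * (1-q)^e2 = 0.85^0.25 * 0.1^0.75 = 0.170748.
4/(1-alpha^2) = 5.333333.
D = 5.333333*(1 - 0.575049 - 0.170748) = 1.3558

1.3558


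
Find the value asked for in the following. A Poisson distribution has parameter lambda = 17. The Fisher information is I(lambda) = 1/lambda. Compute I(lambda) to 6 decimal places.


Fisher information for Poisson: I(lambda) = 1/lambda.
lambda = 17.
I(lambda) = 1/17 = 0.058824

0.058824


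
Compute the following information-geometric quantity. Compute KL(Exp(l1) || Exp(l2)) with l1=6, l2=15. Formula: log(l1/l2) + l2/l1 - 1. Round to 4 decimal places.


KL divergence for exponential family:
KL = log(l1/l2) + l2/l1 - 1.
log(6/15) = -0.916291.
15/6 = 2.5.
KL = -0.916291 + 2.5 - 1 = 0.5837

0.5837


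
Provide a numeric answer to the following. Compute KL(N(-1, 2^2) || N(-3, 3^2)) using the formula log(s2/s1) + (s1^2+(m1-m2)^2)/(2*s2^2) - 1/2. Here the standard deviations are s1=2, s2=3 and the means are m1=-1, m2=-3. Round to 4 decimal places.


KL divergence between normal distributions:
KL = log(s2/s1) + (s1^2 + (m1-m2)^2)/(2*s2^2) - 1/2.
log(3/2) = 0.405465.
(2^2 + (-1--3)^2)/(2*3^2) = (4 + 4)/18 = 0.444444.
KL = 0.405465 + 0.444444 - 0.5 = 0.3499

0.3499


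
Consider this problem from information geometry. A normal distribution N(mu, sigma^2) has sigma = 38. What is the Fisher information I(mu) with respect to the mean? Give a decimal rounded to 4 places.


The Fisher information for the mean of a normal distribution is I(mu) = 1/sigma^2.
sigma = 38, so sigma^2 = 1444.
I(mu) = 1/1444 = 0.0007

0.0007


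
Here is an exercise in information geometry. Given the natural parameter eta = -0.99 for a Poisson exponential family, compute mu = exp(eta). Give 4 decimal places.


Expectation parameter for Poisson exponential family:
mu = exp(eta).
eta = -0.99.
mu = exp(-0.99) = 0.3716

0.3716


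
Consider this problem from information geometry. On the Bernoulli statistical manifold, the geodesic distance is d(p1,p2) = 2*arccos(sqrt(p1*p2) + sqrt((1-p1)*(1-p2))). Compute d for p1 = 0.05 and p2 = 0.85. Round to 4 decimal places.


Geodesic distance on Bernoulli manifold:
d(p1,p2) = 2*arccos(sqrt(p1*p2) + sqrt((1-p1)*(1-p2))).
sqrt(p1*p2) = sqrt(0.05*0.85) = 0.206155.
sqrt((1-p1)*(1-p2)) = sqrt(0.95*0.15) = 0.377492.
arg = 0.206155 + 0.377492 = 0.583647.
d = 2*arccos(0.583647) = 1.8952

1.8952


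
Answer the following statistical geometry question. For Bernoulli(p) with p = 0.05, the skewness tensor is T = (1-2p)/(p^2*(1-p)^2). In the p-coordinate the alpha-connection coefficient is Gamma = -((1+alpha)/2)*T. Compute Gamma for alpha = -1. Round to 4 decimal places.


Skewness (Amari-Chentsov) tensor: T = (1-2p)/(p^2*(1-p)^2).
p = 0.05, 1-2p = 0.9, p^2 = 0.0025, (1-p)^2 = 0.9025.
T = 0.9/(0.0025 * 0.9025) = 398.891967.
In the p-coordinate, Gamma^(alpha) = Gamma^(0) - (alpha/2)*T with Gamma^(0) = (1/2)*g'(p) = -T/2,
so Gamma^(alpha) = -((1+alpha)/2)*T.
alpha = -1, -(1+alpha)/2 = 0.0.
Gamma = 0.0 * 398.891967 = 0.0000

0.0000


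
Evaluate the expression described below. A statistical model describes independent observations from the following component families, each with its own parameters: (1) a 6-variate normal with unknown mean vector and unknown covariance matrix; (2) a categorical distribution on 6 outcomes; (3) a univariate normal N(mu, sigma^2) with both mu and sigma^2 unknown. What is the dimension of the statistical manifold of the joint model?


The dimension of a statistical manifold equals the number of free
(independent) real parameters of the model. For a product of independent
blocks the parameter counts add.
- 6-variate normal: 6 (mean) + 6*7/2 = 21 (symmetric covariance) = 27.
- categorical on 6 outcomes (probabilities sum to 1): 6-1 = 5.
- normal (mu, sigma^2): 2.
Total = 27 + 5 + 2 = 34.
Dimension = 34

34


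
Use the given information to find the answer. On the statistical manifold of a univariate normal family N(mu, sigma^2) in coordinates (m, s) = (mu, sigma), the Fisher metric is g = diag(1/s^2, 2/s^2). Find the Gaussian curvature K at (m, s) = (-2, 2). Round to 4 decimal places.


The metric has the form g = (A dm^2 + B ds^2)/s^2 with A = 1, B = 2.
Substitute u = sqrt(A/B)*m: g = B*(du^2 + ds^2)/s^2, i.e. B times the
Poincare upper half-plane metric, which has constant Gaussian curvature -1.
Scaling a 2D metric by a constant c divides the Gaussian curvature by c,
so K = -1/B = -1/(2) = -0.5000 everywhere (the point (m, s) = (-2, 2) is irrelevant:
the curvature is constant).
The requested Gaussian curvature is K = -0.5000.

-0.5000


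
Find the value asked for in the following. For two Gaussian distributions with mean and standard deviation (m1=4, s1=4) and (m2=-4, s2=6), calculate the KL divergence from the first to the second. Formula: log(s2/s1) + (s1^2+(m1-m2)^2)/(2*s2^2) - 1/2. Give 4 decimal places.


KL divergence between normal distributions:
KL = log(s2/s1) + (s1^2 + (m1-m2)^2)/(2*s2^2) - 1/2.
log(6/4) = 0.405465.
(4^2 + (4--4)^2)/(2*6^2) = (16 + 64)/72 = 1.111111.
KL = 0.405465 + 1.111111 - 0.5 = 1.0166

1.0166


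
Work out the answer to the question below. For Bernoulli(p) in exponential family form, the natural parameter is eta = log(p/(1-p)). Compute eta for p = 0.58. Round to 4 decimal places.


Natural parameter for Bernoulli: eta = log(p/(1-p)).
p = 0.58, 1-p = 0.42.
p/(1-p) = 1.380952.
eta = log(1.380952) = 0.3228

0.3228


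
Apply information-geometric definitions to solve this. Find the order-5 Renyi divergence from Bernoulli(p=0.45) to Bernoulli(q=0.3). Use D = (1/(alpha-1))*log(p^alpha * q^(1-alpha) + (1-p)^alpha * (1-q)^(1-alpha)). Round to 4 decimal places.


Renyi divergence of order alpha between Bernoulli distributions:
D = (1/(alpha-1))*log(p^alpha * q^(1-alpha) + (1-p)^alpha * (1-q)^(1-alpha)).
alpha = 5, p = 0.45, q = 0.3.
p^alpha * q^(1-alpha) = 0.45^5 * 0.3^-4 = 2.278125.
(1-p)^alpha * (1-q)^(1-alpha) = 0.55^5 * 0.7^-4 = 0.209614.
sum = 2.278125 + 0.209614 = 2.487739.
D = (1/4)*log(2.487739) = 0.2278

0.2278


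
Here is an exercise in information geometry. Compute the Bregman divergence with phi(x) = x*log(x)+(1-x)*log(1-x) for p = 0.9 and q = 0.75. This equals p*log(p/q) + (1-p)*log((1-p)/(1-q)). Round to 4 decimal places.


Bregman divergence with negative entropy generator:
D = p*log(p/q) + (1-p)*log((1-p)/(1-q)).
p = 0.9, q = 0.75.
p*log(p/q) = 0.9*log(0.9/0.75) = 0.164089.
(1-p)*log((1-p)/(1-q)) = 0.1*log(0.1/0.25) = -0.091629.
D = 0.164089 + -0.091629 = 0.0725

0.0725


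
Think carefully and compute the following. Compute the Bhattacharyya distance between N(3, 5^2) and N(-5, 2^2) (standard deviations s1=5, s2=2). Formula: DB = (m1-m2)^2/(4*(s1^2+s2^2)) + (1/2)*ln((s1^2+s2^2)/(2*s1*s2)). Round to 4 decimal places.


Bhattacharyya distance between two Gaussians:
DB = (m1-m2)^2/(4*(s1^2+s2^2)) + (1/2)*ln((s1^2+s2^2)/(2*s1*s2)).
(m1-m2)^2 = (8)^2 = 64.
s1^2+s2^2 = 25 + 4 = 29.
term1 = 64/116 = 0.551724.
term2 = 0.5*ln(29/20.0) = 0.185782.
DB = 0.551724 + 0.185782 = 0.7375

0.7375


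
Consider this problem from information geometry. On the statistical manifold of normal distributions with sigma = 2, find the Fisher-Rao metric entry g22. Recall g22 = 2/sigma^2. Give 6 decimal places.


For the 2-parameter normal family, the Fisher metric has:
  g11 = 1/sigma^2, g22 = 2/sigma^2.
sigma = 2, sigma^2 = 4.
g22 = 0.500000

0.500000


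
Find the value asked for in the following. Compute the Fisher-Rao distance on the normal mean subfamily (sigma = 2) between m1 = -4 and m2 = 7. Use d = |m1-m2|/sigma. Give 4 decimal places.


On the fixed-variance normal subfamily, geodesic distance = |m1-m2|/sigma.
|-4 - 7| = 11.
sigma = 2.
d = 11/2 = 5.5000

5.5000


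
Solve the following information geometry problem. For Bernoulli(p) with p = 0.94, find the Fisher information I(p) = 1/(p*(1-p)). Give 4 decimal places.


For Bernoulli(p), Fisher information is I(p) = 1/(p*(1-p)).
p = 0.94, 1-p = 0.06.
p*(1-p) = 0.0564.
I(p) = 1/0.0564 = 17.7305

17.7305


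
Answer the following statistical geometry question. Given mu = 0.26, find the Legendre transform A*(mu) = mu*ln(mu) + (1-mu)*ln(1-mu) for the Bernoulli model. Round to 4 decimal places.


Legendre transform for Bernoulli:
A*(mu) = mu*log(mu) + (1-mu)*log(1-mu).
mu = 0.26, 1-mu = 0.74.
mu*log(mu) = 0.26*log(0.26) = -0.350239.
(1-mu)*log(1-mu) = 0.74*log(0.74) = -0.222818.
A* = -0.350239 + -0.222818 = -0.5731

-0.5731


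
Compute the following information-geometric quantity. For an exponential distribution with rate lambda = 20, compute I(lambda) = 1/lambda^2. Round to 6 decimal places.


Fisher information for exponential: I(lambda) = 1/lambda^2.
lambda = 20, lambda^2 = 400.
I = 1/400 = 0.002500

0.002500


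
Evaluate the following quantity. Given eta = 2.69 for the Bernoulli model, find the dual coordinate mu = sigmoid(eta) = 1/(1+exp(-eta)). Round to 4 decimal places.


Dual coordinate (expectation parameter) for Bernoulli:
mu = 1/(1+exp(-eta)).
eta = 2.69.
exp(-eta) = exp(-2.69) = 0.067881.
mu = 1/(1+0.067881) = 0.9364

0.9364


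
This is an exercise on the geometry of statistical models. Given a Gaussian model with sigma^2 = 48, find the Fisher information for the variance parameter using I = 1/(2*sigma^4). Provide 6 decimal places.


Fisher information for variance: I(sigma^2) = 1/(2*sigma^4).
sigma^2 = 48, so sigma^4 = 2304.
I = 1/(2*2304) = 1/4608 = 0.000217

0.000217


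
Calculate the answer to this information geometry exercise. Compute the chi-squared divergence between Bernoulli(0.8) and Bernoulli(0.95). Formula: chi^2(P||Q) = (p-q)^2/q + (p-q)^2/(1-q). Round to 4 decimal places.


Chi-squared divergence between Bernoulli distributions:
chi^2 = (p-q)^2/q + (p-q)^2/(1-q).
p = 0.8, q = 0.95, p-q = -0.15.
(p-q)^2 = 0.0225.
term1 = 0.0225/0.95 = 0.023684.
term2 = 0.0225/0.05 = 0.45.
chi^2 = 0.023684 + 0.45 = 0.4737

0.4737


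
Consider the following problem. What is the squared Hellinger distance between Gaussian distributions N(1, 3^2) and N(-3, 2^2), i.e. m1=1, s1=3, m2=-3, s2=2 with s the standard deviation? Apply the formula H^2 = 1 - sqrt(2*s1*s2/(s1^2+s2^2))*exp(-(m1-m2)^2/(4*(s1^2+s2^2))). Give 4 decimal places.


Squared Hellinger distance for Gaussians:
H^2 = 1 - sqrt(2*s1*s2/(s1^2+s2^2)) * exp(-(m1-m2)^2/(4*(s1^2+s2^2))).
s1^2 = 9, s2^2 = 4, s1^2+s2^2 = 13.
sqrt(2*3*2/(13)) = 0.960769.
(m1-m2)^2 = (4)^2 = 16.
exp(-16/(4*13)) = exp(-0.307692) = 0.735141.
H^2 = 1 - 0.960769*0.735141 = 0.2937

0.2937


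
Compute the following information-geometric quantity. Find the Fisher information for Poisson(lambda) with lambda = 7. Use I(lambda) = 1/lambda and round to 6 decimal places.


Fisher information for Poisson: I(lambda) = 1/lambda.
lambda = 7.
I(lambda) = 1/7 = 0.142857

0.142857


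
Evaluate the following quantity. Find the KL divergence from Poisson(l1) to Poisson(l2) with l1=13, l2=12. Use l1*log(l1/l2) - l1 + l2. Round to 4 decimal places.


KL divergence for Poisson:
KL = l1*log(l1/l2) - l1 + l2.
l1 = 13, l2 = 12.
log(13/12) = 0.080043.
l1*log(l1/l2) = 13 * 0.080043 = 1.040555.
KL = 1.040555 - 13 + 12 = 0.0406

0.0406


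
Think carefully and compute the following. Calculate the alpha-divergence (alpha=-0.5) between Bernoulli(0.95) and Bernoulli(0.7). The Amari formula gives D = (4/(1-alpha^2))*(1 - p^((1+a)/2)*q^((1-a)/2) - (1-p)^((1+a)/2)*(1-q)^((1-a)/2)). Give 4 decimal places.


Amari alpha-divergence:
D = (4/(1-alpha^2))*(1 - p^((1+a)/2)*q^((1-a)/2) - (1-p)^((1+a)/2)*(1-q)^((1-a)/2)).
alpha = -0.5, p = 0.95, q = 0.7.
e1 = (1+alpha)/2 = 0.25, e2 = (1-alpha)/2 = 0.75.
t1 = p^e1 * q^e2 = 0.95^0.25 * 0.7^0.75 = 0.755535.
t2 = (1-p)^e1 * (1-q)^e2 = 0.05^0.25 * 0.3^0.75 = 0.191683.
4/(1-alpha^2) = 5.333333.
D = 5.333333*(1 - 0.755535 - 0.191683) = 0.2815

0.2815


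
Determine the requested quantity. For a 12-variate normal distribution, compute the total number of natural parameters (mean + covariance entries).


Exponential family dimension calculation:
For 12-dim MVN: mean has 12 params, covariance has 12*13/2 = 78 unique entries.
Total dim = 12 + 78 = 90.

90


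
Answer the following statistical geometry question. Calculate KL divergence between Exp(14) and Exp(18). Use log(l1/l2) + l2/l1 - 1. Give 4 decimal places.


KL divergence for exponential family:
KL = log(l1/l2) + l2/l1 - 1.
log(14/18) = -0.251314.
18/14 = 1.285714.
KL = -0.251314 + 1.285714 - 1 = 0.0344

0.0344
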